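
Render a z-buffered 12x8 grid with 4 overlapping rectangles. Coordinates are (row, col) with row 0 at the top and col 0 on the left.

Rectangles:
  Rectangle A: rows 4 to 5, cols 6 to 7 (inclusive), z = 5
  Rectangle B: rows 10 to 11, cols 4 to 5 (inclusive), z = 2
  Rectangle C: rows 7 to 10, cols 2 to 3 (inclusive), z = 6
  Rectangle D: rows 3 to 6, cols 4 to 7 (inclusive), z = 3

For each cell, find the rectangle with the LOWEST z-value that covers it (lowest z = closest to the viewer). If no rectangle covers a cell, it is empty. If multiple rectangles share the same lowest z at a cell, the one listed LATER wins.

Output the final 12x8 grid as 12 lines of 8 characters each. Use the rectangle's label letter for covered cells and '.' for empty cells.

........
........
........
....DDDD
....DDDD
....DDDD
....DDDD
..CC....
..CC....
..CC....
..CCBB..
....BB..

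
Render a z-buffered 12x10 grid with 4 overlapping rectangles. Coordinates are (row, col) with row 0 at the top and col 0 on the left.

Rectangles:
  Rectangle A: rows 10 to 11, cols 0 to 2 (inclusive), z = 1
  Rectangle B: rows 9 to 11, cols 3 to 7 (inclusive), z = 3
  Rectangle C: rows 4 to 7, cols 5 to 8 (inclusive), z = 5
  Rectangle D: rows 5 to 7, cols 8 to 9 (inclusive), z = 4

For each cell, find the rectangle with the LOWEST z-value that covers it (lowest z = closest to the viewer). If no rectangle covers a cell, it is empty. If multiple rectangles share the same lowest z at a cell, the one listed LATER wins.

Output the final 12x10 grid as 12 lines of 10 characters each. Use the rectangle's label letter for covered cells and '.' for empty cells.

..........
..........
..........
..........
.....CCCC.
.....CCCDD
.....CCCDD
.....CCCDD
..........
...BBBBB..
AAABBBBB..
AAABBBBB..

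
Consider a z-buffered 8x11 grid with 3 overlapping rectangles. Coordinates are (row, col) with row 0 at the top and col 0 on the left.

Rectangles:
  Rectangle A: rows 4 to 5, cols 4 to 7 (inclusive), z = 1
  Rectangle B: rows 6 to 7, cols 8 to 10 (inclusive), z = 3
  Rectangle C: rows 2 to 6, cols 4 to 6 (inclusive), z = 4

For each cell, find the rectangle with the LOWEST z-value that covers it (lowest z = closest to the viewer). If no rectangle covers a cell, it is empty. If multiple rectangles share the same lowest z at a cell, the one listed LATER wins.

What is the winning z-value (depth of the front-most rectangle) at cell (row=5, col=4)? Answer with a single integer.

Check cell (5,4):
  A: rows 4-5 cols 4-7 z=1 -> covers; best now A (z=1)
  B: rows 6-7 cols 8-10 -> outside (row miss)
  C: rows 2-6 cols 4-6 z=4 -> covers; best now A (z=1)
Winner: A at z=1

Answer: 1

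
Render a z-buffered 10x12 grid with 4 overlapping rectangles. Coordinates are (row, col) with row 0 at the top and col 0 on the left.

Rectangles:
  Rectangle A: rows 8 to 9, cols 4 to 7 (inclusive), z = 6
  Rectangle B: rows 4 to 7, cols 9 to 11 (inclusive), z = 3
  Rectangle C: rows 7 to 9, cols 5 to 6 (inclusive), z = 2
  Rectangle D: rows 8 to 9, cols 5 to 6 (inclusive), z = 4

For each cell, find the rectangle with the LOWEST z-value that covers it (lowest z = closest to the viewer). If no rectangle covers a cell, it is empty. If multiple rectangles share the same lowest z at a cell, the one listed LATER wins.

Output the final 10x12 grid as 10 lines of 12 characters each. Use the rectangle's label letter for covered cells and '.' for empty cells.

............
............
............
............
.........BBB
.........BBB
.........BBB
.....CC..BBB
....ACCA....
....ACCA....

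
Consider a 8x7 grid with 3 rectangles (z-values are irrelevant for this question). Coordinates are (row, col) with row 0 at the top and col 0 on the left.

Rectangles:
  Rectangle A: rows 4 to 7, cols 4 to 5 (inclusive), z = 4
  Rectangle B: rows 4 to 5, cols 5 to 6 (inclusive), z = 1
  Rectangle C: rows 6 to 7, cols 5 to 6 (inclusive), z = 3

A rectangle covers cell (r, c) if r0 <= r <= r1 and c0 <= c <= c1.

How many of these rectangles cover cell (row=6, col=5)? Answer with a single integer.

Answer: 2

Derivation:
Check cell (6,5):
  A: rows 4-7 cols 4-5 -> covers
  B: rows 4-5 cols 5-6 -> outside (row miss)
  C: rows 6-7 cols 5-6 -> covers
Count covering = 2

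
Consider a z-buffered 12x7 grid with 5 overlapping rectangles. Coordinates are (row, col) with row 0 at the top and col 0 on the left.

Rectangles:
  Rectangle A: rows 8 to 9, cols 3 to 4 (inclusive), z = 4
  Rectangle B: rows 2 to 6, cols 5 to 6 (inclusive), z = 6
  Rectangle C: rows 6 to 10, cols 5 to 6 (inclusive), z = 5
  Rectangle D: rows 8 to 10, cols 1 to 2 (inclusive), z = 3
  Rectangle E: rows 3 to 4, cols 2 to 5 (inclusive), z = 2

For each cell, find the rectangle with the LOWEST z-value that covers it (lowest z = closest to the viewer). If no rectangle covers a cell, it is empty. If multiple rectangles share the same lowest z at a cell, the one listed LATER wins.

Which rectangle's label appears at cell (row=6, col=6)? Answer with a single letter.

Check cell (6,6):
  A: rows 8-9 cols 3-4 -> outside (row miss)
  B: rows 2-6 cols 5-6 z=6 -> covers; best now B (z=6)
  C: rows 6-10 cols 5-6 z=5 -> covers; best now C (z=5)
  D: rows 8-10 cols 1-2 -> outside (row miss)
  E: rows 3-4 cols 2-5 -> outside (row miss)
Winner: C at z=5

Answer: C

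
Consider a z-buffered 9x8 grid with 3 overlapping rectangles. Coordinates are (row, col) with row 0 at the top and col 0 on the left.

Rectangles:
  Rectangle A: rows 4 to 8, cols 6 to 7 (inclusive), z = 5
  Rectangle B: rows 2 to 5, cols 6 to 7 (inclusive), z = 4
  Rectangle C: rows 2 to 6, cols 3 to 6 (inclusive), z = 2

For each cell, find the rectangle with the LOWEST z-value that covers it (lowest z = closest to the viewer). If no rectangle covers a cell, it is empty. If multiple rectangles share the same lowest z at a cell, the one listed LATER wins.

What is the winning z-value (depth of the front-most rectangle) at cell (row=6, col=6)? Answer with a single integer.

Answer: 2

Derivation:
Check cell (6,6):
  A: rows 4-8 cols 6-7 z=5 -> covers; best now A (z=5)
  B: rows 2-5 cols 6-7 -> outside (row miss)
  C: rows 2-6 cols 3-6 z=2 -> covers; best now C (z=2)
Winner: C at z=2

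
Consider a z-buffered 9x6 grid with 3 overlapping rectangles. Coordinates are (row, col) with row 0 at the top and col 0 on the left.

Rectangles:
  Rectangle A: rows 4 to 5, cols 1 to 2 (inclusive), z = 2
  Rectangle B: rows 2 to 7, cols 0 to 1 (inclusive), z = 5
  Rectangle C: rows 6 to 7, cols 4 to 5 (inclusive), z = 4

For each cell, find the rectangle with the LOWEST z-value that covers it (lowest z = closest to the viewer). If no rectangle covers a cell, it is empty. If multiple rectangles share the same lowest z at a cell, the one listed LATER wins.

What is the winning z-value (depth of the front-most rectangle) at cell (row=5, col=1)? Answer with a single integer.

Check cell (5,1):
  A: rows 4-5 cols 1-2 z=2 -> covers; best now A (z=2)
  B: rows 2-7 cols 0-1 z=5 -> covers; best now A (z=2)
  C: rows 6-7 cols 4-5 -> outside (row miss)
Winner: A at z=2

Answer: 2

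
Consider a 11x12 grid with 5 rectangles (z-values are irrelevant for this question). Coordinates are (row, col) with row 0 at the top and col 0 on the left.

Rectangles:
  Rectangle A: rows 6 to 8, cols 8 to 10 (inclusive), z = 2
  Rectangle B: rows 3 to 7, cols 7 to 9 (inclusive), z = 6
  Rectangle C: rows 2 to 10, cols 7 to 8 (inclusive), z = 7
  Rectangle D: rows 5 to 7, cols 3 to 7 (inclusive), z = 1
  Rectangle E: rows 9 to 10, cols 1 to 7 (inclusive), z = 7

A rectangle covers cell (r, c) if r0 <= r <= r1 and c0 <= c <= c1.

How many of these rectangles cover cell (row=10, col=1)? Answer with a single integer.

Check cell (10,1):
  A: rows 6-8 cols 8-10 -> outside (row miss)
  B: rows 3-7 cols 7-9 -> outside (row miss)
  C: rows 2-10 cols 7-8 -> outside (col miss)
  D: rows 5-7 cols 3-7 -> outside (row miss)
  E: rows 9-10 cols 1-7 -> covers
Count covering = 1

Answer: 1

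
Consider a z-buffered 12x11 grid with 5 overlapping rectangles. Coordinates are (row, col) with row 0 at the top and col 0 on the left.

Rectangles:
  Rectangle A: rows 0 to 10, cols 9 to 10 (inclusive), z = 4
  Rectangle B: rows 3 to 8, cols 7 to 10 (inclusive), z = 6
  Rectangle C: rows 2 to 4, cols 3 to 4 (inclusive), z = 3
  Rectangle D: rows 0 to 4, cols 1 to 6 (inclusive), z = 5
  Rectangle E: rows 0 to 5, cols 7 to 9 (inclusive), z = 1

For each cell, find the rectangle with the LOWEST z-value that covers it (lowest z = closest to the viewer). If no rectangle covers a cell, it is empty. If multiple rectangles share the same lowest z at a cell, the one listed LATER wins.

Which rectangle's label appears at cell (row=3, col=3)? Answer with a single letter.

Check cell (3,3):
  A: rows 0-10 cols 9-10 -> outside (col miss)
  B: rows 3-8 cols 7-10 -> outside (col miss)
  C: rows 2-4 cols 3-4 z=3 -> covers; best now C (z=3)
  D: rows 0-4 cols 1-6 z=5 -> covers; best now C (z=3)
  E: rows 0-5 cols 7-9 -> outside (col miss)
Winner: C at z=3

Answer: C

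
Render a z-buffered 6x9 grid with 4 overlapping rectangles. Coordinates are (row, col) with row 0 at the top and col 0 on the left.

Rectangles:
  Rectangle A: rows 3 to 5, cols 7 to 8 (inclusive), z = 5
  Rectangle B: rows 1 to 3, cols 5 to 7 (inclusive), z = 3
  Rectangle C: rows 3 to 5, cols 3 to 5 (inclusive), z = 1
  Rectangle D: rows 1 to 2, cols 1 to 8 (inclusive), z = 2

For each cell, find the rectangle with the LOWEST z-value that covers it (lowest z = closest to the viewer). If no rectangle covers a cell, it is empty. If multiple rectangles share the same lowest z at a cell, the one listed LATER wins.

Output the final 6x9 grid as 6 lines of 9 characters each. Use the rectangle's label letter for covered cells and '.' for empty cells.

.........
.DDDDDDDD
.DDDDDDDD
...CCCBBA
...CCC.AA
...CCC.AA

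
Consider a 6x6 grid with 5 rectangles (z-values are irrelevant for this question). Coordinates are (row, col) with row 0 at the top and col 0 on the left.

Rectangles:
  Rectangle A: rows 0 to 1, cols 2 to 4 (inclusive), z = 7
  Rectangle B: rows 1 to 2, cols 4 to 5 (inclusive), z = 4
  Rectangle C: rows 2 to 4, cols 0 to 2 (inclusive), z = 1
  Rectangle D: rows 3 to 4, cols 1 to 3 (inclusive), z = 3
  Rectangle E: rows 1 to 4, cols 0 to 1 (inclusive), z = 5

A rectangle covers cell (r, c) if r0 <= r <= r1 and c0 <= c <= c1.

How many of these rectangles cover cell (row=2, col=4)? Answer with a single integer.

Check cell (2,4):
  A: rows 0-1 cols 2-4 -> outside (row miss)
  B: rows 1-2 cols 4-5 -> covers
  C: rows 2-4 cols 0-2 -> outside (col miss)
  D: rows 3-4 cols 1-3 -> outside (row miss)
  E: rows 1-4 cols 0-1 -> outside (col miss)
Count covering = 1

Answer: 1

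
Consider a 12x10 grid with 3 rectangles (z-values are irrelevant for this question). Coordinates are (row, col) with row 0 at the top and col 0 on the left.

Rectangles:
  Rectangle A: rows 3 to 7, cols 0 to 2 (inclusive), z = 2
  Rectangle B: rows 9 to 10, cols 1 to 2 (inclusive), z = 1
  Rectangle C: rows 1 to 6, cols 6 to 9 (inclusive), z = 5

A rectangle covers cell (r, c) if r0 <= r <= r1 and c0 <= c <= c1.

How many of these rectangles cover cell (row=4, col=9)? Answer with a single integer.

Check cell (4,9):
  A: rows 3-7 cols 0-2 -> outside (col miss)
  B: rows 9-10 cols 1-2 -> outside (row miss)
  C: rows 1-6 cols 6-9 -> covers
Count covering = 1

Answer: 1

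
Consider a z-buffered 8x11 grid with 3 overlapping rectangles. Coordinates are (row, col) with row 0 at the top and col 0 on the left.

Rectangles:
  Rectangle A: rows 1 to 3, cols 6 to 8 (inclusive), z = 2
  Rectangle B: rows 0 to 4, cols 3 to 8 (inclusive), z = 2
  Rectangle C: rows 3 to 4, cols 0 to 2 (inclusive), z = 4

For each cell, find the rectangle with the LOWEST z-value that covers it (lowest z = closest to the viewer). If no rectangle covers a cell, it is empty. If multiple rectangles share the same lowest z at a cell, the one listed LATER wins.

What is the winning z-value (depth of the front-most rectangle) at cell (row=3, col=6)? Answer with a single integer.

Answer: 2

Derivation:
Check cell (3,6):
  A: rows 1-3 cols 6-8 z=2 -> covers; best now A (z=2)
  B: rows 0-4 cols 3-8 z=2 -> covers; best now B (z=2)
  C: rows 3-4 cols 0-2 -> outside (col miss)
Winner: B at z=2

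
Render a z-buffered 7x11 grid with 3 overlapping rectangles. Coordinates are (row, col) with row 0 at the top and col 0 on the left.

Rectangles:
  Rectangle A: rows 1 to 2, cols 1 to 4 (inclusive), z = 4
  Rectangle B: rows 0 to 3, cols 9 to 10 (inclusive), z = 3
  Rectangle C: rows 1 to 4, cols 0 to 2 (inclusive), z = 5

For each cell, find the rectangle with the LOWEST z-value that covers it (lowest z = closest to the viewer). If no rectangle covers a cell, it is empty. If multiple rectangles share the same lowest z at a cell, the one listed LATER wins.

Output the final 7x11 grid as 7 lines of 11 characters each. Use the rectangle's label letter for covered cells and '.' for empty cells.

.........BB
CAAAA....BB
CAAAA....BB
CCC......BB
CCC........
...........
...........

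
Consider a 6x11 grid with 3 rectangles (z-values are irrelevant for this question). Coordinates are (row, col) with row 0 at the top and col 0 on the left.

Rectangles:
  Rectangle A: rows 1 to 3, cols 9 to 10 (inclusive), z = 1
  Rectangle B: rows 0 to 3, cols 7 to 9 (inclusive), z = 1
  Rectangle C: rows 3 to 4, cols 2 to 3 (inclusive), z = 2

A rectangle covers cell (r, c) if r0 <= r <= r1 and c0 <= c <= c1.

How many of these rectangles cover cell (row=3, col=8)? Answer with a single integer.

Check cell (3,8):
  A: rows 1-3 cols 9-10 -> outside (col miss)
  B: rows 0-3 cols 7-9 -> covers
  C: rows 3-4 cols 2-3 -> outside (col miss)
Count covering = 1

Answer: 1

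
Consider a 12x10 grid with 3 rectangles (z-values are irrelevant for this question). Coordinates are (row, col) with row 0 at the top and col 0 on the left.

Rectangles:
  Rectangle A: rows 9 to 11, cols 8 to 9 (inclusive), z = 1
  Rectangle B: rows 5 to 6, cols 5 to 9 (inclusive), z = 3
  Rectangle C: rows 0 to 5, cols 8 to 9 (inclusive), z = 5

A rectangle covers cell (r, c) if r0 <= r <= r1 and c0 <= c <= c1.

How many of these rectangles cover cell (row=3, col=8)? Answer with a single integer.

Answer: 1

Derivation:
Check cell (3,8):
  A: rows 9-11 cols 8-9 -> outside (row miss)
  B: rows 5-6 cols 5-9 -> outside (row miss)
  C: rows 0-5 cols 8-9 -> covers
Count covering = 1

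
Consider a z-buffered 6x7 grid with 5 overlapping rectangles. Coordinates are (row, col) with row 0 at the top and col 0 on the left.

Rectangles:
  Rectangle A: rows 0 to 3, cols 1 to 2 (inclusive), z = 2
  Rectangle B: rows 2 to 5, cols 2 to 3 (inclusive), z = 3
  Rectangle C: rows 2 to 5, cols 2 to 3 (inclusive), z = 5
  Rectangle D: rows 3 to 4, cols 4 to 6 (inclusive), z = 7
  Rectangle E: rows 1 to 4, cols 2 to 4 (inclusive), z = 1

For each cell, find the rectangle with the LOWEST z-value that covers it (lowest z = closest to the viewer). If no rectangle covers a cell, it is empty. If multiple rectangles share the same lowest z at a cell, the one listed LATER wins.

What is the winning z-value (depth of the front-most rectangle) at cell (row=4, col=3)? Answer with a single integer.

Answer: 1

Derivation:
Check cell (4,3):
  A: rows 0-3 cols 1-2 -> outside (row miss)
  B: rows 2-5 cols 2-3 z=3 -> covers; best now B (z=3)
  C: rows 2-5 cols 2-3 z=5 -> covers; best now B (z=3)
  D: rows 3-4 cols 4-6 -> outside (col miss)
  E: rows 1-4 cols 2-4 z=1 -> covers; best now E (z=1)
Winner: E at z=1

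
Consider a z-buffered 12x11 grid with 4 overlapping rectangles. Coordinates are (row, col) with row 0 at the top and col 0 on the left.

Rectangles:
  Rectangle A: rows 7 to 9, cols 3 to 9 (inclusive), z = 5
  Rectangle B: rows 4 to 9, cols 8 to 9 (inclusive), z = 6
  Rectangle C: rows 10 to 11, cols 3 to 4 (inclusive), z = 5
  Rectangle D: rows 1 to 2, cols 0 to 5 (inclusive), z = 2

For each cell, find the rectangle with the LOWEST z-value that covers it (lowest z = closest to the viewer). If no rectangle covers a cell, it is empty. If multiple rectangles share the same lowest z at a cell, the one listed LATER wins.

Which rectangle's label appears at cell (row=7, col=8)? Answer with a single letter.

Answer: A

Derivation:
Check cell (7,8):
  A: rows 7-9 cols 3-9 z=5 -> covers; best now A (z=5)
  B: rows 4-9 cols 8-9 z=6 -> covers; best now A (z=5)
  C: rows 10-11 cols 3-4 -> outside (row miss)
  D: rows 1-2 cols 0-5 -> outside (row miss)
Winner: A at z=5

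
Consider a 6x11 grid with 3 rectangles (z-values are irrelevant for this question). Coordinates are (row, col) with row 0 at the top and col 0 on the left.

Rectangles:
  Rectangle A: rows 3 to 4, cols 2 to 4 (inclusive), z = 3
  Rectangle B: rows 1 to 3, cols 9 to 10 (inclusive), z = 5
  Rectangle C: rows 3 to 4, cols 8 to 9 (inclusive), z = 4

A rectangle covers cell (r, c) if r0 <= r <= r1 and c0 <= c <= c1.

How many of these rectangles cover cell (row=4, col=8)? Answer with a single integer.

Answer: 1

Derivation:
Check cell (4,8):
  A: rows 3-4 cols 2-4 -> outside (col miss)
  B: rows 1-3 cols 9-10 -> outside (row miss)
  C: rows 3-4 cols 8-9 -> covers
Count covering = 1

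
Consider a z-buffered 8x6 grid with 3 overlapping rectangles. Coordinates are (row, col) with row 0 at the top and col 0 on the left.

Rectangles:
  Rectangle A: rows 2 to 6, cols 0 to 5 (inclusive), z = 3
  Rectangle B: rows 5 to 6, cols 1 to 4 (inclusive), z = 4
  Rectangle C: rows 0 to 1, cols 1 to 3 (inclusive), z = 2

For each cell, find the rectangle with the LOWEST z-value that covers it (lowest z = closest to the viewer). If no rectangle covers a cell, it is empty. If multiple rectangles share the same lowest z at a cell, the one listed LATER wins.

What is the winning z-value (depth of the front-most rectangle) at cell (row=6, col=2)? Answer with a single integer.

Check cell (6,2):
  A: rows 2-6 cols 0-5 z=3 -> covers; best now A (z=3)
  B: rows 5-6 cols 1-4 z=4 -> covers; best now A (z=3)
  C: rows 0-1 cols 1-3 -> outside (row miss)
Winner: A at z=3

Answer: 3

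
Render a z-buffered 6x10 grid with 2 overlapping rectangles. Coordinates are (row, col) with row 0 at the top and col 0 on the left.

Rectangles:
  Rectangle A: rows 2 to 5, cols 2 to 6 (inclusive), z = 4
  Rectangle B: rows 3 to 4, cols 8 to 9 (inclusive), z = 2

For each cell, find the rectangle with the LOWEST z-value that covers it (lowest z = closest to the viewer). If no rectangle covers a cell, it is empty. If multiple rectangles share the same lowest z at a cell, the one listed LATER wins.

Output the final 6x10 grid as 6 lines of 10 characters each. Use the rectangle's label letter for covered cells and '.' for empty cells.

..........
..........
..AAAAA...
..AAAAA.BB
..AAAAA.BB
..AAAAA...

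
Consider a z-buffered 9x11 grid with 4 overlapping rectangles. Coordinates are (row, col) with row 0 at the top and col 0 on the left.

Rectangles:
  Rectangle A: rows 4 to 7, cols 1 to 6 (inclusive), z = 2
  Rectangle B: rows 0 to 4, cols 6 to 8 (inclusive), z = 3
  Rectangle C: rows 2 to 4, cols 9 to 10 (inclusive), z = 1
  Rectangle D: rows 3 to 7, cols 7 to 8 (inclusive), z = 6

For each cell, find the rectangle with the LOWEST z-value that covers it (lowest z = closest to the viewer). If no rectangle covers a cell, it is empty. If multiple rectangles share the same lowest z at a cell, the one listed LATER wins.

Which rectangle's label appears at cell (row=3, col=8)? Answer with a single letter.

Answer: B

Derivation:
Check cell (3,8):
  A: rows 4-7 cols 1-6 -> outside (row miss)
  B: rows 0-4 cols 6-8 z=3 -> covers; best now B (z=3)
  C: rows 2-4 cols 9-10 -> outside (col miss)
  D: rows 3-7 cols 7-8 z=6 -> covers; best now B (z=3)
Winner: B at z=3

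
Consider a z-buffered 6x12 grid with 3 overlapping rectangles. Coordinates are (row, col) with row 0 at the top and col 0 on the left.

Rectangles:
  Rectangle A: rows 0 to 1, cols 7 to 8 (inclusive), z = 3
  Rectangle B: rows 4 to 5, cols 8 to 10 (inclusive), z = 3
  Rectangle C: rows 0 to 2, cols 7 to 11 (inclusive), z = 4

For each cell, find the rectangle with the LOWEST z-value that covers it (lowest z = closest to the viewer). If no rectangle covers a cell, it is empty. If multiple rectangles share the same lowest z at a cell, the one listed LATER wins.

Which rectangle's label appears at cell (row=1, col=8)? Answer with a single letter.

Check cell (1,8):
  A: rows 0-1 cols 7-8 z=3 -> covers; best now A (z=3)
  B: rows 4-5 cols 8-10 -> outside (row miss)
  C: rows 0-2 cols 7-11 z=4 -> covers; best now A (z=3)
Winner: A at z=3

Answer: A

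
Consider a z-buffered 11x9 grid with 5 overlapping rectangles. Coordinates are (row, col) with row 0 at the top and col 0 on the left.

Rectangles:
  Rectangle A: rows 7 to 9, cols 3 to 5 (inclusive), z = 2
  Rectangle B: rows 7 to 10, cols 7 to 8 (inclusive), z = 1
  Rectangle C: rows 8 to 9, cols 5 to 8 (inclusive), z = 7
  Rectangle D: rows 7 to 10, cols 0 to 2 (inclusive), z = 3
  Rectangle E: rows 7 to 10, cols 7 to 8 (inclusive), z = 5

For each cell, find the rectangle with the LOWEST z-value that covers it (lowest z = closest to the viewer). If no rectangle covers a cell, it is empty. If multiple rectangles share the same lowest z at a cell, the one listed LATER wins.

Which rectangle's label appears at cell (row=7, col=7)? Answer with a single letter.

Check cell (7,7):
  A: rows 7-9 cols 3-5 -> outside (col miss)
  B: rows 7-10 cols 7-8 z=1 -> covers; best now B (z=1)
  C: rows 8-9 cols 5-8 -> outside (row miss)
  D: rows 7-10 cols 0-2 -> outside (col miss)
  E: rows 7-10 cols 7-8 z=5 -> covers; best now B (z=1)
Winner: B at z=1

Answer: B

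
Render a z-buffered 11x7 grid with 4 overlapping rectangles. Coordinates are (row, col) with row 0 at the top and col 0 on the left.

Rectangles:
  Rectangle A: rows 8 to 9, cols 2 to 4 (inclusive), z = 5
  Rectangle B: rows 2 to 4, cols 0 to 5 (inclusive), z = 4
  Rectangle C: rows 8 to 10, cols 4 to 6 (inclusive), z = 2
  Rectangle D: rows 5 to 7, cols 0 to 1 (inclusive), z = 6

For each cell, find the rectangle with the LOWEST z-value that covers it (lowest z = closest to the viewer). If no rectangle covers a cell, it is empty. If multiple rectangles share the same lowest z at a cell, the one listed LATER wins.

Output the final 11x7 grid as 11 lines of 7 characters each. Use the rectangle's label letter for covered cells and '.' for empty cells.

.......
.......
BBBBBB.
BBBBBB.
BBBBBB.
DD.....
DD.....
DD.....
..AACCC
..AACCC
....CCC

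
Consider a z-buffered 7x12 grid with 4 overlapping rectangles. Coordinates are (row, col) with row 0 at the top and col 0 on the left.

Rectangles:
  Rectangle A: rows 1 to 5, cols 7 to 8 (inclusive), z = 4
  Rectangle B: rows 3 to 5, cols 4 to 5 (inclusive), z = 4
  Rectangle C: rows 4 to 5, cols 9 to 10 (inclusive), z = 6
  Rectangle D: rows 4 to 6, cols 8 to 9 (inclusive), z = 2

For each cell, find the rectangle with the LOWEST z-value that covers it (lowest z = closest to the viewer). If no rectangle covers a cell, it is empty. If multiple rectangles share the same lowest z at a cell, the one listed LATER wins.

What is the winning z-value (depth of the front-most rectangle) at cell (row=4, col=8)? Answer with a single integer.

Check cell (4,8):
  A: rows 1-5 cols 7-8 z=4 -> covers; best now A (z=4)
  B: rows 3-5 cols 4-5 -> outside (col miss)
  C: rows 4-5 cols 9-10 -> outside (col miss)
  D: rows 4-6 cols 8-9 z=2 -> covers; best now D (z=2)
Winner: D at z=2

Answer: 2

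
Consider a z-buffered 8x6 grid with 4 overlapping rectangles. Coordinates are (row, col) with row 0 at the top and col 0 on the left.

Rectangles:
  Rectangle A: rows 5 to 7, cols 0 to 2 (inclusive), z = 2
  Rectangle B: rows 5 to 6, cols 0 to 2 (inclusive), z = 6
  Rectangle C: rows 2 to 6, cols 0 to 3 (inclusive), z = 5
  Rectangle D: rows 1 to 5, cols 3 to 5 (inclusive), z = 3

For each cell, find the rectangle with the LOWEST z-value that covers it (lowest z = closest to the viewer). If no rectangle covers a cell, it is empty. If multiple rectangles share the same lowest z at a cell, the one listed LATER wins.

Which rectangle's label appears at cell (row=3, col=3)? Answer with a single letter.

Check cell (3,3):
  A: rows 5-7 cols 0-2 -> outside (row miss)
  B: rows 5-6 cols 0-2 -> outside (row miss)
  C: rows 2-6 cols 0-3 z=5 -> covers; best now C (z=5)
  D: rows 1-5 cols 3-5 z=3 -> covers; best now D (z=3)
Winner: D at z=3

Answer: D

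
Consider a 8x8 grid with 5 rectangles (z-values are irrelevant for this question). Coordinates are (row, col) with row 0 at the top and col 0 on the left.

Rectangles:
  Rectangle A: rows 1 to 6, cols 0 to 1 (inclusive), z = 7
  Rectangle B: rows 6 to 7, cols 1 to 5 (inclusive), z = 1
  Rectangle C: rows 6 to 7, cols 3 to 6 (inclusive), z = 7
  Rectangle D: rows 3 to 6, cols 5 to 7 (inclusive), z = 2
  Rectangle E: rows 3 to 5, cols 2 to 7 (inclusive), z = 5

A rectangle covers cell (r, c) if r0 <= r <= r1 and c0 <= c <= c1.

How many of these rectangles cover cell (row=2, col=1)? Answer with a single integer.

Answer: 1

Derivation:
Check cell (2,1):
  A: rows 1-6 cols 0-1 -> covers
  B: rows 6-7 cols 1-5 -> outside (row miss)
  C: rows 6-7 cols 3-6 -> outside (row miss)
  D: rows 3-6 cols 5-7 -> outside (row miss)
  E: rows 3-5 cols 2-7 -> outside (row miss)
Count covering = 1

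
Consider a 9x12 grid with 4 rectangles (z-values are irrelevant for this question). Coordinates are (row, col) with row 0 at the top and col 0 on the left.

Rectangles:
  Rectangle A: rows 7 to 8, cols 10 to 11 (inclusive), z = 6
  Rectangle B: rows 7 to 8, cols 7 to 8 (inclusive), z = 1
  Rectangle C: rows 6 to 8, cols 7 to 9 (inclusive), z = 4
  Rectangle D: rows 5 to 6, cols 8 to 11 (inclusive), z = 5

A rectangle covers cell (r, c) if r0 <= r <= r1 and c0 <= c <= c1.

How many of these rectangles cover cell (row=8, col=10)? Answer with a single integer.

Check cell (8,10):
  A: rows 7-8 cols 10-11 -> covers
  B: rows 7-8 cols 7-8 -> outside (col miss)
  C: rows 6-8 cols 7-9 -> outside (col miss)
  D: rows 5-6 cols 8-11 -> outside (row miss)
Count covering = 1

Answer: 1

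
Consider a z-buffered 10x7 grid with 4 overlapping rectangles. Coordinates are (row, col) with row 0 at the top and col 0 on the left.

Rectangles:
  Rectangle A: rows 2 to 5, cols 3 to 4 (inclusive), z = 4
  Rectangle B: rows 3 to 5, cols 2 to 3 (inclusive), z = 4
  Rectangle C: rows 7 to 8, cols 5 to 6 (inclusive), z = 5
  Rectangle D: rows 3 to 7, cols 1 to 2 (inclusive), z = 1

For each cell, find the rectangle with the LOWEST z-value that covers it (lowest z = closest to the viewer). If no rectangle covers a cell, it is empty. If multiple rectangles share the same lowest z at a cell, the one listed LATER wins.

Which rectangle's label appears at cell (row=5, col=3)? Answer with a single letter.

Answer: B

Derivation:
Check cell (5,3):
  A: rows 2-5 cols 3-4 z=4 -> covers; best now A (z=4)
  B: rows 3-5 cols 2-3 z=4 -> covers; best now B (z=4)
  C: rows 7-8 cols 5-6 -> outside (row miss)
  D: rows 3-7 cols 1-2 -> outside (col miss)
Winner: B at z=4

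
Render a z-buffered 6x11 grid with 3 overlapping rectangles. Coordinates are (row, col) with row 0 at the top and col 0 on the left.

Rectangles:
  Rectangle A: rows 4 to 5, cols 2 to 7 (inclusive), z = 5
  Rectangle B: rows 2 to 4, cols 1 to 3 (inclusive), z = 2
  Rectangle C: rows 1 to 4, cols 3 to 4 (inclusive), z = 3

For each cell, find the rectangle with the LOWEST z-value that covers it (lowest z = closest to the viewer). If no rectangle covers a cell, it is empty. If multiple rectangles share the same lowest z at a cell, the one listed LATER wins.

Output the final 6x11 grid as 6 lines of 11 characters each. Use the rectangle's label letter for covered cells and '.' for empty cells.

...........
...CC......
.BBBC......
.BBBC......
.BBBCAAA...
..AAAAAA...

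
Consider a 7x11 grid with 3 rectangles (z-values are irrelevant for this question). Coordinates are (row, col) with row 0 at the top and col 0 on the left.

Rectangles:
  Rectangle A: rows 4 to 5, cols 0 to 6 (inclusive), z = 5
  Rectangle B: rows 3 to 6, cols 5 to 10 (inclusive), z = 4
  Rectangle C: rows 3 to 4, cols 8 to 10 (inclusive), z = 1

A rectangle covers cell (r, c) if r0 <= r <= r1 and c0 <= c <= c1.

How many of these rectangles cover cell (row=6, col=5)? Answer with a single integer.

Check cell (6,5):
  A: rows 4-5 cols 0-6 -> outside (row miss)
  B: rows 3-6 cols 5-10 -> covers
  C: rows 3-4 cols 8-10 -> outside (row miss)
Count covering = 1

Answer: 1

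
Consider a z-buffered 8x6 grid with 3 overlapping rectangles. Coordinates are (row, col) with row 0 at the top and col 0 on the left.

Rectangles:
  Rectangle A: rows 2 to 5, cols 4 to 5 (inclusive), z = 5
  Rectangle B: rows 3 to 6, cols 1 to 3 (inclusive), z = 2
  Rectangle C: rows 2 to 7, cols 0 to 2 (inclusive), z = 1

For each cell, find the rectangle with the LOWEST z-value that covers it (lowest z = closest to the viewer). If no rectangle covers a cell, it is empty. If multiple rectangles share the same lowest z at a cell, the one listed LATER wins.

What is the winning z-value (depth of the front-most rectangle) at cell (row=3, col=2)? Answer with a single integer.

Check cell (3,2):
  A: rows 2-5 cols 4-5 -> outside (col miss)
  B: rows 3-6 cols 1-3 z=2 -> covers; best now B (z=2)
  C: rows 2-7 cols 0-2 z=1 -> covers; best now C (z=1)
Winner: C at z=1

Answer: 1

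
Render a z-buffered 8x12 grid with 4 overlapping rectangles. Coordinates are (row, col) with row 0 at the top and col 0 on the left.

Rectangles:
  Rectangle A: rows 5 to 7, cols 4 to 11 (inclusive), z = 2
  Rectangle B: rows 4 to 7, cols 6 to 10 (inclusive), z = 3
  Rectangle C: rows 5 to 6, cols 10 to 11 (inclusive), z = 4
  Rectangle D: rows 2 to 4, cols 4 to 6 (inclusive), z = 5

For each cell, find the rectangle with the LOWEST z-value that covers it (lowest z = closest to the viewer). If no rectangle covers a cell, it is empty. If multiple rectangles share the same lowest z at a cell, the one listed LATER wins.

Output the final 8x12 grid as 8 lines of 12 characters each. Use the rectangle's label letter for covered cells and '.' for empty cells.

............
............
....DDD.....
....DDD.....
....DDBBBBB.
....AAAAAAAA
....AAAAAAAA
....AAAAAAAA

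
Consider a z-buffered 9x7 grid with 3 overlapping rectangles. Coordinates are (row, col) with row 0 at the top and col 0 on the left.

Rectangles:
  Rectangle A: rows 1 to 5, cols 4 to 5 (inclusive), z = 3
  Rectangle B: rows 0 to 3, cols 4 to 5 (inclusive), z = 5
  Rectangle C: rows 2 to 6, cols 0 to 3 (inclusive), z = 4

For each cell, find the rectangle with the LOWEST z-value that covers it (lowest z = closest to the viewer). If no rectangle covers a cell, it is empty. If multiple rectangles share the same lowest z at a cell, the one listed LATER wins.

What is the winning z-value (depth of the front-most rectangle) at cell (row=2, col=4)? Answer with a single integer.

Answer: 3

Derivation:
Check cell (2,4):
  A: rows 1-5 cols 4-5 z=3 -> covers; best now A (z=3)
  B: rows 0-3 cols 4-5 z=5 -> covers; best now A (z=3)
  C: rows 2-6 cols 0-3 -> outside (col miss)
Winner: A at z=3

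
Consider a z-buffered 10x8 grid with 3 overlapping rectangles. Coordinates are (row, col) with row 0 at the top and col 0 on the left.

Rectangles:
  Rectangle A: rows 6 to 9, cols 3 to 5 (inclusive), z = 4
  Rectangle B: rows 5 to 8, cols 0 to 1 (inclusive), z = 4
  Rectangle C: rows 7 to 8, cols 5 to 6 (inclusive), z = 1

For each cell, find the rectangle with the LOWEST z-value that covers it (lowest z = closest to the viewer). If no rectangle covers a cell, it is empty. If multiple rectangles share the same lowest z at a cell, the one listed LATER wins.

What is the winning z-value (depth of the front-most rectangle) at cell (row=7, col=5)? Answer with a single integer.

Check cell (7,5):
  A: rows 6-9 cols 3-5 z=4 -> covers; best now A (z=4)
  B: rows 5-8 cols 0-1 -> outside (col miss)
  C: rows 7-8 cols 5-6 z=1 -> covers; best now C (z=1)
Winner: C at z=1

Answer: 1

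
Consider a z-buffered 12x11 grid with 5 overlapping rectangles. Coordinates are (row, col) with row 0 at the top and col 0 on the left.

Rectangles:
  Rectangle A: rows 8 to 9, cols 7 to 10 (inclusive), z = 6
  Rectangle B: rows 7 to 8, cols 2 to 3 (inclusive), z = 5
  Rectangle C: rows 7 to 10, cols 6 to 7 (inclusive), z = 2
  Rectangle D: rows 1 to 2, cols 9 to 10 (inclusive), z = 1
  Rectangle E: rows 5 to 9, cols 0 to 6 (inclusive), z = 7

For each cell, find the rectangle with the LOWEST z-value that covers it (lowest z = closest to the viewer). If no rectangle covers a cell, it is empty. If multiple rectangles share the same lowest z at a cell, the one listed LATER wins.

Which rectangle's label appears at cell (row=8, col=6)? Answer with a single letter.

Answer: C

Derivation:
Check cell (8,6):
  A: rows 8-9 cols 7-10 -> outside (col miss)
  B: rows 7-8 cols 2-3 -> outside (col miss)
  C: rows 7-10 cols 6-7 z=2 -> covers; best now C (z=2)
  D: rows 1-2 cols 9-10 -> outside (row miss)
  E: rows 5-9 cols 0-6 z=7 -> covers; best now C (z=2)
Winner: C at z=2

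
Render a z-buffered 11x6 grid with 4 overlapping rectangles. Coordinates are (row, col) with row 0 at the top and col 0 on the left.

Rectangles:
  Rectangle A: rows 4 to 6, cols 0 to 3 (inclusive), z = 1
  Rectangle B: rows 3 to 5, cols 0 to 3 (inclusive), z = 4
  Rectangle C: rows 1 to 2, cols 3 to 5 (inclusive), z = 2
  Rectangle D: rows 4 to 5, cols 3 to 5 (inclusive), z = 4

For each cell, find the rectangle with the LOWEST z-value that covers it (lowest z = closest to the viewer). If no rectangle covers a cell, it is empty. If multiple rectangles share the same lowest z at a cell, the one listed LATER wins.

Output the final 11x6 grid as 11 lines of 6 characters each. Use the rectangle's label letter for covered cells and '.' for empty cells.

......
...CCC
...CCC
BBBB..
AAAADD
AAAADD
AAAA..
......
......
......
......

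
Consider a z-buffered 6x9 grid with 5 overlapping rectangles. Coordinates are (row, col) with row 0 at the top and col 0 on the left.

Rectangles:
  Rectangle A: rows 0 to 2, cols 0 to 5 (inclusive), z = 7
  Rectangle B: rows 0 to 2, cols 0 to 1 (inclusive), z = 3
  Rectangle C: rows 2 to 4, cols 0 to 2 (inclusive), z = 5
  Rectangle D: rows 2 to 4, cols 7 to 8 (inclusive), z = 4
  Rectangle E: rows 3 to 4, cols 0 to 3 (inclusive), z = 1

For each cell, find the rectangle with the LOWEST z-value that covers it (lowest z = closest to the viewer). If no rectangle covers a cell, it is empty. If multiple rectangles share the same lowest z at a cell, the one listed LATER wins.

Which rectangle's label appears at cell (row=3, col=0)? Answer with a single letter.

Check cell (3,0):
  A: rows 0-2 cols 0-5 -> outside (row miss)
  B: rows 0-2 cols 0-1 -> outside (row miss)
  C: rows 2-4 cols 0-2 z=5 -> covers; best now C (z=5)
  D: rows 2-4 cols 7-8 -> outside (col miss)
  E: rows 3-4 cols 0-3 z=1 -> covers; best now E (z=1)
Winner: E at z=1

Answer: E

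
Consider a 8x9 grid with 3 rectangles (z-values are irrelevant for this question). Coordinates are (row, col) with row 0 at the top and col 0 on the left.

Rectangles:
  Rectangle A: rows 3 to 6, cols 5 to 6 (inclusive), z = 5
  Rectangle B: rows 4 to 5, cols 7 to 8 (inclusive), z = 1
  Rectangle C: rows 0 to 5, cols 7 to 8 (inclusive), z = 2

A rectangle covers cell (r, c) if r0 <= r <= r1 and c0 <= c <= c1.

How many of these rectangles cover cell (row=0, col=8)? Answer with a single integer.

Check cell (0,8):
  A: rows 3-6 cols 5-6 -> outside (row miss)
  B: rows 4-5 cols 7-8 -> outside (row miss)
  C: rows 0-5 cols 7-8 -> covers
Count covering = 1

Answer: 1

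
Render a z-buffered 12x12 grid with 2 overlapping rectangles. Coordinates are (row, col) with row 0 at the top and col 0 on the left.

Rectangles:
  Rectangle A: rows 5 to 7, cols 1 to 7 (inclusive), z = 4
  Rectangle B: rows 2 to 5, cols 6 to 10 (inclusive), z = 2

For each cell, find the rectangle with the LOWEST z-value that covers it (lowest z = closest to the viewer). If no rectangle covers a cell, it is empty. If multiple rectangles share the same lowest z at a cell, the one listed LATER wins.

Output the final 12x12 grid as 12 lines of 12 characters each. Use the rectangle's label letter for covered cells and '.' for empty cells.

............
............
......BBBBB.
......BBBBB.
......BBBBB.
.AAAAABBBBB.
.AAAAAAA....
.AAAAAAA....
............
............
............
............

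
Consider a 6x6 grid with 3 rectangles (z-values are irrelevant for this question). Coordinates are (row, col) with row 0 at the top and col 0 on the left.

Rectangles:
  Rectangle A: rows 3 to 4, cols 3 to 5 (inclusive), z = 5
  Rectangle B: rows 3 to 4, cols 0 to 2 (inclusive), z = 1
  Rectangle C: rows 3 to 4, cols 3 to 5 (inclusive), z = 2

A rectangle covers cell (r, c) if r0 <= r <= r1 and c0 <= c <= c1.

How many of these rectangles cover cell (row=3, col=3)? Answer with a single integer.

Check cell (3,3):
  A: rows 3-4 cols 3-5 -> covers
  B: rows 3-4 cols 0-2 -> outside (col miss)
  C: rows 3-4 cols 3-5 -> covers
Count covering = 2

Answer: 2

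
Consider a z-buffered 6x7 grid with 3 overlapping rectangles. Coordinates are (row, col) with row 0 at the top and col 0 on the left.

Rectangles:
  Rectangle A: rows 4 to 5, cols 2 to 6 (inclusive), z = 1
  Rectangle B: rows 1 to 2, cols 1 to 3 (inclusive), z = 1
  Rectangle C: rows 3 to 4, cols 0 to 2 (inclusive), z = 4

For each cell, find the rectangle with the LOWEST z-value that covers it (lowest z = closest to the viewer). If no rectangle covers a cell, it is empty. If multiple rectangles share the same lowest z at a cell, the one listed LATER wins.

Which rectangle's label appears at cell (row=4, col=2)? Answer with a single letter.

Check cell (4,2):
  A: rows 4-5 cols 2-6 z=1 -> covers; best now A (z=1)
  B: rows 1-2 cols 1-3 -> outside (row miss)
  C: rows 3-4 cols 0-2 z=4 -> covers; best now A (z=1)
Winner: A at z=1

Answer: A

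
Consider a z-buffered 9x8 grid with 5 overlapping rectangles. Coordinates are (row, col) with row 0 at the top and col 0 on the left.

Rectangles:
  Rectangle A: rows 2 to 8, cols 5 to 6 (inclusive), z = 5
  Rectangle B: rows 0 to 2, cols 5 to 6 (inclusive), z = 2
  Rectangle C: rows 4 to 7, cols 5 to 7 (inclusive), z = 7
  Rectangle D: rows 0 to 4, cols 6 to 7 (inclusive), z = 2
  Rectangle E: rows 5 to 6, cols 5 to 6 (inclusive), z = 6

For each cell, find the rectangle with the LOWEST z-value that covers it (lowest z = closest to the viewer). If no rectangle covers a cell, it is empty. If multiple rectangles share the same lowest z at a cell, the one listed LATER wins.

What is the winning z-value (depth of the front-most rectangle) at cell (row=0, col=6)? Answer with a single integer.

Answer: 2

Derivation:
Check cell (0,6):
  A: rows 2-8 cols 5-6 -> outside (row miss)
  B: rows 0-2 cols 5-6 z=2 -> covers; best now B (z=2)
  C: rows 4-7 cols 5-7 -> outside (row miss)
  D: rows 0-4 cols 6-7 z=2 -> covers; best now D (z=2)
  E: rows 5-6 cols 5-6 -> outside (row miss)
Winner: D at z=2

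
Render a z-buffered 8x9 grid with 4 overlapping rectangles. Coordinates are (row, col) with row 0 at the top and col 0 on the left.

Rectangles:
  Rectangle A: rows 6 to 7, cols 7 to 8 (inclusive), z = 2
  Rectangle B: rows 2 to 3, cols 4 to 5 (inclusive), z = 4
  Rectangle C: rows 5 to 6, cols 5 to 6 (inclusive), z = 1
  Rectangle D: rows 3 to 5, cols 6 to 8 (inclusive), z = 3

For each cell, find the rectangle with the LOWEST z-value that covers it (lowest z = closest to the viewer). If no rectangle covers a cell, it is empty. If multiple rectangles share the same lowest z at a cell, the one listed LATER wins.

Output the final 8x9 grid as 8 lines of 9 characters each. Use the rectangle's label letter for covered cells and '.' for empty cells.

.........
.........
....BB...
....BBDDD
......DDD
.....CCDD
.....CCAA
.......AA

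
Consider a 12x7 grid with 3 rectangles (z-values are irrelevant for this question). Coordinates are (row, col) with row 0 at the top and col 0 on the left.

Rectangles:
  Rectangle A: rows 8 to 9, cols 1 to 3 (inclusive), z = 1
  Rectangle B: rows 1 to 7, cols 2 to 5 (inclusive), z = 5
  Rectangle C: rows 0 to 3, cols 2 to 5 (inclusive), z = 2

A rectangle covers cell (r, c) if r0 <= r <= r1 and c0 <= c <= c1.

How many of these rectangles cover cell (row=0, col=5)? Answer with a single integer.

Check cell (0,5):
  A: rows 8-9 cols 1-3 -> outside (row miss)
  B: rows 1-7 cols 2-5 -> outside (row miss)
  C: rows 0-3 cols 2-5 -> covers
Count covering = 1

Answer: 1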